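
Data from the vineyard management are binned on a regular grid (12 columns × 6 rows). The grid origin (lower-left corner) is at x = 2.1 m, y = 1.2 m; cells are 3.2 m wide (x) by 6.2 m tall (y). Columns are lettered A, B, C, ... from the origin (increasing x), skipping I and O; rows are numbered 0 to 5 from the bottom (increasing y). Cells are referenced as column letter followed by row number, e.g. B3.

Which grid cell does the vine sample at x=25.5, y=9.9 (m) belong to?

H1

Column index: ⌊(25.5 − 2.1) / 3.2⌋ = ⌊7.312⌋ = 7 → column H
Row offset from origin: ⌊(9.9 − 1.2) / 6.2⌋ = ⌊1.403⌋ = 1 → row 1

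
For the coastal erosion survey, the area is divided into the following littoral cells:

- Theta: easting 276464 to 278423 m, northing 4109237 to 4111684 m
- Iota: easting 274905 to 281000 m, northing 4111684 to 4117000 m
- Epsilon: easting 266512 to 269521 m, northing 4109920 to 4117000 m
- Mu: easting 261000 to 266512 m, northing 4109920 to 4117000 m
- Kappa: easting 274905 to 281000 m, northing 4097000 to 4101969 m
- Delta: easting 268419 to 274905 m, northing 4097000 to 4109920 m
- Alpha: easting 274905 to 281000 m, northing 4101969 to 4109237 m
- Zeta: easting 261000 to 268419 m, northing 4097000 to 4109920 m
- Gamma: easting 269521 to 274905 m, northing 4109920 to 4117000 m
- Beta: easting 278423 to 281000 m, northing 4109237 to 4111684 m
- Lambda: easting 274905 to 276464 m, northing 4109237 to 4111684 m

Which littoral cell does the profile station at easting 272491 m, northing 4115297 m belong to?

Gamma

The point has easting = 272491 and northing = 4115297.
Only Gamma satisfies 269521 ≤ easting ≤ 274905 and 4109920 ≤ northing ≤ 4117000.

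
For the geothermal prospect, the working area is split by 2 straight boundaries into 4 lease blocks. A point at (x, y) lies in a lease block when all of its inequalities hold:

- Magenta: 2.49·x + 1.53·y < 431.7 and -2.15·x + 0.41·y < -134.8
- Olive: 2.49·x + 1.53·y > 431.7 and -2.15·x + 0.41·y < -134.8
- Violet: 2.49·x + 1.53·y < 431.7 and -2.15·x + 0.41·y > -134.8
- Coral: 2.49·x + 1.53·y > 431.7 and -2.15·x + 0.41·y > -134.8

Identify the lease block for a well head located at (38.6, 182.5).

2.49·38.6 + 1.53·182.5 = 375.339, which is < 431.7
-2.15·38.6 + 0.41·182.5 = -8.165, which is > -134.8
This sign pattern matches Violet.

Violet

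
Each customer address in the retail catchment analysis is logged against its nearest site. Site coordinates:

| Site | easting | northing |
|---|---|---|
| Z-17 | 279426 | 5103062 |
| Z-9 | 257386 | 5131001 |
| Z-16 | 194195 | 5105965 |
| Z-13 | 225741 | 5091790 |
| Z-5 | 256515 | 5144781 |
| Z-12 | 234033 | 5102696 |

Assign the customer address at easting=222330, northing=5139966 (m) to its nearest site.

Z-5

Squared distances to each site:
Z-17: 4621858432.000; Z-9: 1309294361.000; Z-16: 1947646226.000; Z-13: 2332561897.000; Z-5: 1191798450.000; Z-12: 1526013109.000.
Minimum at Z-5.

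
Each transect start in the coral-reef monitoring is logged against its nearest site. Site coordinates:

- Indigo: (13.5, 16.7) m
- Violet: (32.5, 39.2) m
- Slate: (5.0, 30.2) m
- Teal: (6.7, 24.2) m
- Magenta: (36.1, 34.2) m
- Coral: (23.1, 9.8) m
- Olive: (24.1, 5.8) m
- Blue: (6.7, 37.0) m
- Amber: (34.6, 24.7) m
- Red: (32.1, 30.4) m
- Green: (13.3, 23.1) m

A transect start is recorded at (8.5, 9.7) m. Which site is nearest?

Squared distances to each site:
Indigo: 74.000; Violet: 1446.250; Slate: 432.500; Teal: 213.490; Magenta: 1362.010; Coral: 213.170; Olive: 258.570; Blue: 748.530; Amber: 906.210; Red: 985.450; Green: 202.600.
Minimum at Indigo.

Indigo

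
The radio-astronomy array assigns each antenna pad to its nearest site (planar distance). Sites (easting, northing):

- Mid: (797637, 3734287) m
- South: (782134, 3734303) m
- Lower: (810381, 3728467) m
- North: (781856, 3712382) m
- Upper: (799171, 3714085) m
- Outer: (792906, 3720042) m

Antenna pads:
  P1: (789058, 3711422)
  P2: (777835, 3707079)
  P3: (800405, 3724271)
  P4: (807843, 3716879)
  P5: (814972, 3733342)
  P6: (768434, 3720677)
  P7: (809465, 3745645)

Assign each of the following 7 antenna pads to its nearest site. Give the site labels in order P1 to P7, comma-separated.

North, North, Outer, Upper, Lower, North, Mid

P1 → North (d²=52790404.00)
P2 → North (d²=44290250.00)
P3 → Outer (d²=74119442.00)
P4 → Upper (d²=83010020.00)
P5 → Lower (d²=44842906.00)
P6 → North (d²=248957109.00)
P7 → Mid (d²=268905748.00)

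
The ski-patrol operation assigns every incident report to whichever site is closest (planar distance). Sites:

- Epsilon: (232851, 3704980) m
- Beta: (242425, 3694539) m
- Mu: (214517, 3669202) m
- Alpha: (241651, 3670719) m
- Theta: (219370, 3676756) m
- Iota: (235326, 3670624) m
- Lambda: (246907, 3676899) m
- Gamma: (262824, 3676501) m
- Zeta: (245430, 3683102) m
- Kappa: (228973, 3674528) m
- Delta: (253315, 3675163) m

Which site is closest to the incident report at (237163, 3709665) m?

Epsilon

Squared distances to each site:
Epsilon: 40542569.000; Beta: 256484520.000; Mu: 2150095685.000; Alpha: 1536933060.000; Theta: 1399593130.000; Iota: 1527574250.000; Lambda: 1168556292.000; Gamma: 1758337817.000; Zeta: 773936258.000; Kappa: 1301684869.000; Delta: 1451275108.000.
Minimum at Epsilon.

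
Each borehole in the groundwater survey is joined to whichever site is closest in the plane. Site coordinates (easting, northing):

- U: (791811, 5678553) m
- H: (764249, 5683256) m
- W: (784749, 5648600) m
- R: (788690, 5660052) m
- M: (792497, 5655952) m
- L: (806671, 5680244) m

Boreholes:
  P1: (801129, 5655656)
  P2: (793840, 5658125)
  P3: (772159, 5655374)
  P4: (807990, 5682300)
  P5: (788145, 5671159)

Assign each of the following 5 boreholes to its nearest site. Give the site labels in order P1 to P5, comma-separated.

P1 → M (d²=74599040.00)
P2 → M (d²=6525578.00)
P3 → W (d²=204395176.00)
P4 → L (d²=5966897.00)
P5 → U (d²=68110792.00)

M, M, W, L, U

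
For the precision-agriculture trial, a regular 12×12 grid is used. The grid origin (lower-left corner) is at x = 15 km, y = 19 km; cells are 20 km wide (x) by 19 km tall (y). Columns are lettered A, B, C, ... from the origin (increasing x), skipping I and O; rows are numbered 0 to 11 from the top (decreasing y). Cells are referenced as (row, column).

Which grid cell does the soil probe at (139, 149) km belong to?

Column index: ⌊(139 − 15) / 20⌋ = ⌊6.200⌋ = 6 → column G
Row offset from origin: ⌊(149 − 19) / 19⌋ = ⌊6.842⌋ = 6 → row 5 (counted from top)

(5, G)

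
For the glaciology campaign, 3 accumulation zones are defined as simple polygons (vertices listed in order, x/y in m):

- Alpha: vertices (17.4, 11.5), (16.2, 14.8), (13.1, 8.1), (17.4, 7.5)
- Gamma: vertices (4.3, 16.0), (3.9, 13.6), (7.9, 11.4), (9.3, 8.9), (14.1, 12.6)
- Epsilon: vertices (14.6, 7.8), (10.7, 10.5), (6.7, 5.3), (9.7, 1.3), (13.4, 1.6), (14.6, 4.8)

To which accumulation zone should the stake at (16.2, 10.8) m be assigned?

Alpha

Cast a ray rightward from (16.2, 10.8). For each polygon, the edges (by vertex number in listed order) whose endpoints lie on opposite sides of y = 10.8, where each meets that height, and whether that is right or left of the point:
Alpha: 2–3 at x≈14.35 (left), 4–1 at x≈17.40 (right) → 1 crossing.
Gamma: 3–4 at x≈8.24 (left), 4–5 at x≈11.76 (left) → 0 crossings.
Epsilon: no edge straddles that height → 0 crossings.
Only Alpha has an odd count, so the point is inside Alpha.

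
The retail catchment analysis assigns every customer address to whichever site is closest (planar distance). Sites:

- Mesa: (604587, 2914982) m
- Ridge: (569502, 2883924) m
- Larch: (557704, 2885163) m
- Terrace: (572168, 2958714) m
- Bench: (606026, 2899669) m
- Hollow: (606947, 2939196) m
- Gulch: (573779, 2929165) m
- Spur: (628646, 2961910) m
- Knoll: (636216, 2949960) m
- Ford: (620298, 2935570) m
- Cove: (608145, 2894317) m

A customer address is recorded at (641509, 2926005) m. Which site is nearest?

Squared distances to each site:
Mesa: 1484740613.000; Ridge: 6955818610.000; Larch: 8691346989.000; Terrace: 5878052962.000; Bench: 1952628185.000; Hollow: 1368534325.000; Gulch: 4597338500.000; Spur: 1454625794.000; Knoll: 601857874.000; Ford: 541395746.000; Cove: 2117285840.000.
Minimum at Ford.

Ford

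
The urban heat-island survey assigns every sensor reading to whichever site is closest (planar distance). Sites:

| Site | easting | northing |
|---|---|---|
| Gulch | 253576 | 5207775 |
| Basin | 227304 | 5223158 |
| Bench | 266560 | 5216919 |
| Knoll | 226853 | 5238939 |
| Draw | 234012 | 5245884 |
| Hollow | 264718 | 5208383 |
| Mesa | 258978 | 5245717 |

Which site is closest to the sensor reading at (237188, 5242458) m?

Draw

Squared distances to each site:
Gulch: 1471477033.000; Basin: 470183456.000; Bench: 1514954905.000; Knoll: 119195586.000; Draw: 21824452.000; Hollow: 1919006525.000; Mesa: 485425181.000.
Minimum at Draw.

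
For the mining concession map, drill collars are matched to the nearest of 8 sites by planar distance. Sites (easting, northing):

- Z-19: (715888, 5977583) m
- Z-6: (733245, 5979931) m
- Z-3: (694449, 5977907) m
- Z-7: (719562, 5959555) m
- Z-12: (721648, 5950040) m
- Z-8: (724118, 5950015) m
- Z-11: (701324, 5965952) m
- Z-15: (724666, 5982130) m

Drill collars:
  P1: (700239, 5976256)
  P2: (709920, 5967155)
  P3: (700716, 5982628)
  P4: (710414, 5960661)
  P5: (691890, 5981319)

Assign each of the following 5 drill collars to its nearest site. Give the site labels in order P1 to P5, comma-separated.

P1 → Z-3 (d²=36249901.00)
P2 → Z-11 (d²=75338425.00)
P3 → Z-3 (d²=61563130.00)
P4 → Z-7 (d²=84909140.00)
P5 → Z-3 (d²=18190225.00)

Z-3, Z-11, Z-3, Z-7, Z-3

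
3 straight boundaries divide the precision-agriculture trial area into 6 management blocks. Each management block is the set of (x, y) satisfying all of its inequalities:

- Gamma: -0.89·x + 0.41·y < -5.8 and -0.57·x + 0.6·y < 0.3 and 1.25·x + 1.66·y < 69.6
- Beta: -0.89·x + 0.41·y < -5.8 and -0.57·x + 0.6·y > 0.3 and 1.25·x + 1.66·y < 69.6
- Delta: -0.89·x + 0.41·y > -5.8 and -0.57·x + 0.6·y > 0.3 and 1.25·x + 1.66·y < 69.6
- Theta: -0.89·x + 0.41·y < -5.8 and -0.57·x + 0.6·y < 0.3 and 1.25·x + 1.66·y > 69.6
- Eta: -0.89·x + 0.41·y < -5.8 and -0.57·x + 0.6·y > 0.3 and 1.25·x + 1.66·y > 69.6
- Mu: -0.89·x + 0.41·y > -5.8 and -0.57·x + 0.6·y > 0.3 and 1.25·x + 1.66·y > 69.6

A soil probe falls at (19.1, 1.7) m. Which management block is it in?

Gamma

-0.89·19.1 + 0.41·1.7 = -16.302, which is < -5.8
-0.57·19.1 + 0.6·1.7 = -9.867, which is < 0.3
1.25·19.1 + 1.66·1.7 = 26.697, which is < 69.6
This sign pattern matches Gamma.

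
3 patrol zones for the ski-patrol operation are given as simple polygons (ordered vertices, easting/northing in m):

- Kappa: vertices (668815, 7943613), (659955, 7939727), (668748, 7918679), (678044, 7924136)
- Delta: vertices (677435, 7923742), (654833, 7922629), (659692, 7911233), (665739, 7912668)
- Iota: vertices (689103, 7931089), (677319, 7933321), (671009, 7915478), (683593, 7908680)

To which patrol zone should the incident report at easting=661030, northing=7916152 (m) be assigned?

Cast a ray rightward from (661030, 7916152). For each polygon, the edges (by vertex number in listed order) whose endpoints lie on opposite sides of northing = 7916152, where each meets that height, and whether that is right or left of the point:
Kappa: no edge straddles that height → 0 crossings.
Delta: 2–3 at easting≈657594.6 (left), 4–1 at easting≈669418.7 (right) → 1 crossing.
Iota: 2–3 at easting≈671247.4 (right), 4–1 at easting≈685430.2 (right) → 2 crossings.
Only Delta has an odd count, so the point is inside Delta.

Delta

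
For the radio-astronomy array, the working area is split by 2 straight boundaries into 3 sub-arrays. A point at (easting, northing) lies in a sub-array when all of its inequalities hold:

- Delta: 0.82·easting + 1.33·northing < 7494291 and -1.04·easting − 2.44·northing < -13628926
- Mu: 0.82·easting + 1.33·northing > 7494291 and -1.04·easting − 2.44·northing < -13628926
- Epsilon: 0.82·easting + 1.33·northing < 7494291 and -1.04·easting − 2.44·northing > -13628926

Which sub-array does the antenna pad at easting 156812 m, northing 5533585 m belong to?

0.82·156812 + 1.33·5533585 = 7488253.890, which is < 7494291
-1.04·156812 − 2.44·5533585 = -13665031.880, which is < -13628926
This sign pattern matches Delta.

Delta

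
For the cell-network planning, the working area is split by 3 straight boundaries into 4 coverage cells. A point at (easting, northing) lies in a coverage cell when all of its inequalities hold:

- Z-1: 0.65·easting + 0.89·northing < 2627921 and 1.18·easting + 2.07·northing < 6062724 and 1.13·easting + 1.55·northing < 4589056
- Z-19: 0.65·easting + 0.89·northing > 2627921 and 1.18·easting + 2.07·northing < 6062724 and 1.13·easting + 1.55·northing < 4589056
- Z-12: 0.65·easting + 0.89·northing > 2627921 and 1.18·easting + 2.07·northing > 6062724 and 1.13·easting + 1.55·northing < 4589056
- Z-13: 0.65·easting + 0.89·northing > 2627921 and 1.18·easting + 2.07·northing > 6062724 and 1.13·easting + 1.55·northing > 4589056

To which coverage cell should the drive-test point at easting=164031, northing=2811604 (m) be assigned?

Z-1

0.65·164031 + 0.89·2811604 = 2608947.710, which is < 2627921
1.18·164031 + 2.07·2811604 = 6013576.860, which is < 6062724
1.13·164031 + 1.55·2811604 = 4543341.230, which is < 4589056
This sign pattern matches Z-1.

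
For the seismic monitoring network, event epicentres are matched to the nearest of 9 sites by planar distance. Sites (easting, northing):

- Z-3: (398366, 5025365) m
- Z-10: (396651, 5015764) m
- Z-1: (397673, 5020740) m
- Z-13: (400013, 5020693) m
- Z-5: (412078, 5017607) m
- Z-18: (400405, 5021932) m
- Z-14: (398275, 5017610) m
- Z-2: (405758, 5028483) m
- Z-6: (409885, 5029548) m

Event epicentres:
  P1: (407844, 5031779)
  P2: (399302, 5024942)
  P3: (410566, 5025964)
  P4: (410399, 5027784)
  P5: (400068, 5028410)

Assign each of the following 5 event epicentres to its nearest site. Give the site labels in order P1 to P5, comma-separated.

Z-6, Z-3, Z-6, Z-6, Z-3

P1 → Z-6 (d²=9143042.00)
P2 → Z-3 (d²=1055025.00)
P3 → Z-6 (d²=13308817.00)
P4 → Z-6 (d²=3375892.00)
P5 → Z-3 (d²=12168829.00)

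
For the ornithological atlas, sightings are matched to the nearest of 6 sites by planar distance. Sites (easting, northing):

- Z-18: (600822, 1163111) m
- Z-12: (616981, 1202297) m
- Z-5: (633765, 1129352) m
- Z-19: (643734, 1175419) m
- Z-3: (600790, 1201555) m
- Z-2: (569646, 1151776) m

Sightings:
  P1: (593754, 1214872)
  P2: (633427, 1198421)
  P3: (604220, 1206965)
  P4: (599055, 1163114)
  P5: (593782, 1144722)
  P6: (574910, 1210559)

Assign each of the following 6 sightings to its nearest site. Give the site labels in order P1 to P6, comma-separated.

Z-3, Z-12, Z-3, Z-18, Z-18, Z-3

P1 → Z-3 (d²=226847785.00)
P2 → Z-12 (d²=285494292.00)
P3 → Z-3 (d²=41033000.00)
P4 → Z-18 (d²=3122298.00)
P5 → Z-18 (d²=387716921.00)
P6 → Z-3 (d²=750846416.00)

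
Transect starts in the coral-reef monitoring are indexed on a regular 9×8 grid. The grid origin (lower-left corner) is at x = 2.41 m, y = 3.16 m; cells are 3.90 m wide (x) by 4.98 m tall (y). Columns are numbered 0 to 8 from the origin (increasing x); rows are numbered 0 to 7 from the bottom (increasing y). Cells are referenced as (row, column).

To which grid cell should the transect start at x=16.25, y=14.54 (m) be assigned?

Column index: ⌊(16.25 − 2.41) / 3.90⌋ = ⌊3.549⌋ = 3
Row offset from origin: ⌊(14.54 − 3.16) / 4.98⌋ = ⌊2.285⌋ = 2 → row 2

(2, 3)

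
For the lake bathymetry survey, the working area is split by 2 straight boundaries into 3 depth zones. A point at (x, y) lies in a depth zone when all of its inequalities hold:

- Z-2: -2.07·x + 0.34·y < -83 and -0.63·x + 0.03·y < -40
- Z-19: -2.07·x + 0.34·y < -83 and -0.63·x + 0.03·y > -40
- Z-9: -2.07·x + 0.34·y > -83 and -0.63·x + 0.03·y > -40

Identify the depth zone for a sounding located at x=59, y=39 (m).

Z-19

-2.07·59 + 0.34·39 = -108.870, which is < -83
-0.63·59 + 0.03·39 = -36.000, which is > -40
This sign pattern matches Z-19.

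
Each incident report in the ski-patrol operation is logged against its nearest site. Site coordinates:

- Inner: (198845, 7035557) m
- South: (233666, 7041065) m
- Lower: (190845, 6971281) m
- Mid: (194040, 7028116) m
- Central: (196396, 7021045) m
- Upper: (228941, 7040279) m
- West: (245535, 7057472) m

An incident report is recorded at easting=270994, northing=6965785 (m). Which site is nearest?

Squared distances to each site:
Inner: 10073610185.000; South: 7060457984.000; Lower: 6454068217.000; Mid: 9807071677.000; Central: 8618529204.000; Upper: 7317810845.000; West: 9054666650.000.
Minimum at Lower.

Lower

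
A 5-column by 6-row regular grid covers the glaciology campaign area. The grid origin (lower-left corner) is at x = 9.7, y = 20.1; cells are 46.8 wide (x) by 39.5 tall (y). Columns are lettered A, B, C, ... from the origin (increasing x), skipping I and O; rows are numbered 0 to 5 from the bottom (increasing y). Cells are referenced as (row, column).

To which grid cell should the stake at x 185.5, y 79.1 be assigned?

Column index: ⌊(185.5 − 9.7) / 46.8⌋ = ⌊3.756⌋ = 3 → column D
Row offset from origin: ⌊(79.1 − 20.1) / 39.5⌋ = ⌊1.494⌋ = 1 → row 1

(1, D)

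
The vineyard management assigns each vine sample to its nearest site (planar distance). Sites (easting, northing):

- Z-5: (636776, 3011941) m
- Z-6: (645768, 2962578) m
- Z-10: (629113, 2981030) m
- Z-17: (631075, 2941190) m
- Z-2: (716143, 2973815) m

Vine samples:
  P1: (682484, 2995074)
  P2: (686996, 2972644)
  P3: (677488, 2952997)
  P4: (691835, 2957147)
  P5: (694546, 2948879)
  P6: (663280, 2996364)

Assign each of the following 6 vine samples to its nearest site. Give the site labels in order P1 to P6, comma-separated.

P1 → Z-2 (d²=1584873362.00)
P2 → Z-2 (d²=850918850.00)
P3 → Z-6 (d²=1097953961.00)
P4 → Z-2 (d²=868701088.00)
P5 → Z-2 (d²=1088234505.00)
P6 → Z-5 (d²=945104945.00)

Z-2, Z-2, Z-6, Z-2, Z-2, Z-5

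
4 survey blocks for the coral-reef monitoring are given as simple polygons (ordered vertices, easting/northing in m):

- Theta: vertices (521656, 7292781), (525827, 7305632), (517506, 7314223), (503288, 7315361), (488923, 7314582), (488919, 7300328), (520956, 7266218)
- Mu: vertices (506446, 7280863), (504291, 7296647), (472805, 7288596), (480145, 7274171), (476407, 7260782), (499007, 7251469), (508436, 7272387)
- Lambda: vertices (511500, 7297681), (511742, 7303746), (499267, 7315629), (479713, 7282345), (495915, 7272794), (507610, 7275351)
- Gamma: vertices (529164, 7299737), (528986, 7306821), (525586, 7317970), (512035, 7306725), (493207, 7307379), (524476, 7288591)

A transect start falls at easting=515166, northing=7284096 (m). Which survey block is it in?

Cast a ray rightward from (515166, 7284096). For each polygon, the edges (by vertex number in listed order) whose endpoints lie on opposite sides of northing = 7284096, where each meets that height, and whether that is right or left of the point:
Theta: 6–7 at easting≈504164.5 (left), 7–1 at easting≈521427.1 (right) → 1 crossing.
Mu: 1–2 at easting≈506004.6 (left), 3–4 at easting≈475094.8 (left) → 0 crossings.
Lambda: 3–4 at easting≈480741.7 (left), 6–1 at easting≈509133.4 (left) → 0 crossings.
Gamma: no edge straddles that height → 0 crossings.
Only Theta has an odd count, so the point is inside Theta.

Theta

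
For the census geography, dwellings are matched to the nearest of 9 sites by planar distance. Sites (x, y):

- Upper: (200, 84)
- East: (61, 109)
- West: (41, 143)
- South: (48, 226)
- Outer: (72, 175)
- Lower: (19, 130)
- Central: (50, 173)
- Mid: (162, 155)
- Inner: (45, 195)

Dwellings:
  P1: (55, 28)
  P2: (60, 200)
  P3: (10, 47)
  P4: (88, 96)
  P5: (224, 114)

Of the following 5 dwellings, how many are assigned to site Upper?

1

P1 → East
P2 → Inner
P3 → East
P4 → East
P5 → Upper
1 of the 5 goes to Upper.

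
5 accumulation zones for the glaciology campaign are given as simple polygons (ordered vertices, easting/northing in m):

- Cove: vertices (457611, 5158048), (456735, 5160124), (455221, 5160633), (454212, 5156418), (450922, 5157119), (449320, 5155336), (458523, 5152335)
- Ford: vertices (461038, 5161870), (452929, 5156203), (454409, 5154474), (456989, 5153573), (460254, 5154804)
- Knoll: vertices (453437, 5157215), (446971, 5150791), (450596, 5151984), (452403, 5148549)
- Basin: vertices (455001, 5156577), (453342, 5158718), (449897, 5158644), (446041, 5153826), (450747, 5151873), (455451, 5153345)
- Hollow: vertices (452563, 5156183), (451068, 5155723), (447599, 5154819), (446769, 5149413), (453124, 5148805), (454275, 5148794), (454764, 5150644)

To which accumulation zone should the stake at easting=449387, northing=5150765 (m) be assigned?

Cast a ray rightward from (449387, 5150765). For each polygon, the edges (by vertex number in listed order) whose endpoints lie on opposite sides of northing = 5150765, where each meets that height, and whether that is right or left of the point:
Cove: no edge straddles that height → 0 crossings.
Ford: no edge straddles that height → 0 crossings.
Knoll: 3–4 at easting≈451237.3 (right), 4–1 at easting≈452667.4 (right) → 2 crossings.
Basin: no edge straddles that height → 0 crossings.
Hollow: 3–4 at easting≈446976.6 (left), 7–1 at easting≈454715.9 (right) → 1 crossing.
Only Hollow has an odd count, so the point is inside Hollow.

Hollow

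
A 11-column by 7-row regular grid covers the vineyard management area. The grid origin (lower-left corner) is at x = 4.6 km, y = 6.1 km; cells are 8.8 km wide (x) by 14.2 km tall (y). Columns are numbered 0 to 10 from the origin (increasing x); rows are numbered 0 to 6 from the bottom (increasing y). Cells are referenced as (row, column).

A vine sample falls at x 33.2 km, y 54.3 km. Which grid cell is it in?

Column index: ⌊(33.2 − 4.6) / 8.8⌋ = ⌊3.250⌋ = 3
Row offset from origin: ⌊(54.3 − 6.1) / 14.2⌋ = ⌊3.394⌋ = 3 → row 3

(3, 3)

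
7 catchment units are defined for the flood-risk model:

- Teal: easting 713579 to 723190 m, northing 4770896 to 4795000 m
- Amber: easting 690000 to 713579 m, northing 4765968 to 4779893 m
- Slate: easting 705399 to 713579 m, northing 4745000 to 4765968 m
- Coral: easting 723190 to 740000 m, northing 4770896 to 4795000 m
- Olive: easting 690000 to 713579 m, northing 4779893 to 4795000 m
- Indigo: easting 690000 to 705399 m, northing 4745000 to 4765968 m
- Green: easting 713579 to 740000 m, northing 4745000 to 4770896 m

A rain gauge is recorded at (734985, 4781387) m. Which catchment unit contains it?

The point has easting = 734985 and northing = 4781387.
Only Coral satisfies 723190 ≤ easting ≤ 740000 and 4770896 ≤ northing ≤ 4795000.

Coral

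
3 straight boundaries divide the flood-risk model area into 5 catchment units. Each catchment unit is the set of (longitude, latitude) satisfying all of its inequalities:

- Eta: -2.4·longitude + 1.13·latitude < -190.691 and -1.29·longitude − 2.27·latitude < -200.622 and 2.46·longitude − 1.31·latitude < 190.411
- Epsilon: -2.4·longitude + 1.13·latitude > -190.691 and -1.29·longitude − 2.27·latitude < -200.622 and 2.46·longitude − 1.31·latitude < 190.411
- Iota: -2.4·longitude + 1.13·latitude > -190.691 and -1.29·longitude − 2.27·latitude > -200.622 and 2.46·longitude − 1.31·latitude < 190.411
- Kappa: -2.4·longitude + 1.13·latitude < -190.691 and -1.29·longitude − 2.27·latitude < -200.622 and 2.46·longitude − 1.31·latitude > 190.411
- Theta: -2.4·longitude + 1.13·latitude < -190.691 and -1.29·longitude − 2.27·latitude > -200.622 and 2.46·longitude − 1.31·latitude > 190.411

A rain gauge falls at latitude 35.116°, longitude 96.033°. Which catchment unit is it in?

-2.4·96.033 + 1.13·35.116 = -190.798, which is < -190.691
-1.29·96.033 − 2.27·35.116 = -203.596, which is < -200.622
2.46·96.033 − 1.31·35.116 = 190.239, which is < 190.411
This sign pattern matches Eta.

Eta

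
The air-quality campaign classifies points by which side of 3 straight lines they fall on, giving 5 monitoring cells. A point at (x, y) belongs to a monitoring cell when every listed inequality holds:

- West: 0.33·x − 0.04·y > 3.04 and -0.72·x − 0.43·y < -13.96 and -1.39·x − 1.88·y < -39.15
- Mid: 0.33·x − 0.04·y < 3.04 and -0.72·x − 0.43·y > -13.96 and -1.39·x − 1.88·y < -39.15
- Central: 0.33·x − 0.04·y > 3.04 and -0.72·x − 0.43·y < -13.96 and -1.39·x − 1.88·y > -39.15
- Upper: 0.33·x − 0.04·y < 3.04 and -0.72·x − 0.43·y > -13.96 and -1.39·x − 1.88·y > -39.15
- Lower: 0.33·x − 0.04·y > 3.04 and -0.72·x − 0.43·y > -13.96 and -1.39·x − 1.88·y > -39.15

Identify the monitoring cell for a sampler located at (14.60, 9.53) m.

0.33·14.60 − 0.04·9.53 = 4.437, which is > 3.04
-0.72·14.60 − 0.43·9.53 = -14.610, which is < -13.96
-1.39·14.60 − 1.88·9.53 = -38.210, which is > -39.15
This sign pattern matches Central.

Central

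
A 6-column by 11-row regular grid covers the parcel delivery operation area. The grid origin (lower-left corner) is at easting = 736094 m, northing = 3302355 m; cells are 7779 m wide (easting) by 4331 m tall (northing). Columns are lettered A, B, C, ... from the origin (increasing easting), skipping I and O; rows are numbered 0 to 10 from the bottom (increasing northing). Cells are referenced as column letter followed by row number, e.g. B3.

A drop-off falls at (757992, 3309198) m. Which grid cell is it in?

Column index: ⌊(757992 − 736094) / 7779⌋ = ⌊2.815⌋ = 2 → column C
Row offset from origin: ⌊(3309198 − 3302355) / 4331⌋ = ⌊1.580⌋ = 1 → row 1

C1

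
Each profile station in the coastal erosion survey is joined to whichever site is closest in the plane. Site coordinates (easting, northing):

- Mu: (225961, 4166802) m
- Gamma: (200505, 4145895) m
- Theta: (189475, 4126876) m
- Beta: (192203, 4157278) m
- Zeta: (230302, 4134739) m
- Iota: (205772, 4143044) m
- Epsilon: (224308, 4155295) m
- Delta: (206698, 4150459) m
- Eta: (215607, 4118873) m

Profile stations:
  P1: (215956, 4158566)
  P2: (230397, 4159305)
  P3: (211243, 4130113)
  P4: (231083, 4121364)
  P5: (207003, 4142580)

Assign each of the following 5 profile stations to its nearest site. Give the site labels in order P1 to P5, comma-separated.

P1 → Epsilon (d²=80455345.00)
P2 → Epsilon (d²=53156021.00)
P3 → Eta (d²=145382096.00)
P4 → Zeta (d²=179500586.00)
P5 → Iota (d²=1730657.00)

Epsilon, Epsilon, Eta, Zeta, Iota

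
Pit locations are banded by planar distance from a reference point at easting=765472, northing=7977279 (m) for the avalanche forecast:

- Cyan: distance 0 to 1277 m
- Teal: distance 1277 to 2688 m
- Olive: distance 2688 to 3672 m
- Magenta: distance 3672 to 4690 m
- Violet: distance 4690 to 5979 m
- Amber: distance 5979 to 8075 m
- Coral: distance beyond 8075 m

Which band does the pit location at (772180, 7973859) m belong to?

Distance = √((772180−765472)² + (7973859−7977279)²) = √(44997264.000 + 11696400.000) = 7529.520 m.
5979 ≤ 7529.520 < 8075 → Amber.

Amber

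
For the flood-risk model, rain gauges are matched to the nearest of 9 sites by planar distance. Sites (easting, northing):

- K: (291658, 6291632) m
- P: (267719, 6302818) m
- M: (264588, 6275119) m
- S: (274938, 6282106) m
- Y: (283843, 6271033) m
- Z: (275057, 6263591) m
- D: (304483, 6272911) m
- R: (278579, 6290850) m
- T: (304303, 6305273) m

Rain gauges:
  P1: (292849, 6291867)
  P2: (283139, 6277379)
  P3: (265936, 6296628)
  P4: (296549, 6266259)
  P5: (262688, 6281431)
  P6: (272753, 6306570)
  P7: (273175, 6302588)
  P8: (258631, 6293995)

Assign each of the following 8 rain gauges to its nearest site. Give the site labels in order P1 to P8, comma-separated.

P1 → K (d²=1473706.00)
P2 → Y (d²=40767332.00)
P3 → P (d²=41495189.00)
P4 → D (d²=107197460.00)
P5 → M (d²=43451344.00)
P6 → P (d²=39418660.00)
P7 → P (d²=29820836.00)
P8 → P (d²=160437073.00)

K, Y, P, D, M, P, P, P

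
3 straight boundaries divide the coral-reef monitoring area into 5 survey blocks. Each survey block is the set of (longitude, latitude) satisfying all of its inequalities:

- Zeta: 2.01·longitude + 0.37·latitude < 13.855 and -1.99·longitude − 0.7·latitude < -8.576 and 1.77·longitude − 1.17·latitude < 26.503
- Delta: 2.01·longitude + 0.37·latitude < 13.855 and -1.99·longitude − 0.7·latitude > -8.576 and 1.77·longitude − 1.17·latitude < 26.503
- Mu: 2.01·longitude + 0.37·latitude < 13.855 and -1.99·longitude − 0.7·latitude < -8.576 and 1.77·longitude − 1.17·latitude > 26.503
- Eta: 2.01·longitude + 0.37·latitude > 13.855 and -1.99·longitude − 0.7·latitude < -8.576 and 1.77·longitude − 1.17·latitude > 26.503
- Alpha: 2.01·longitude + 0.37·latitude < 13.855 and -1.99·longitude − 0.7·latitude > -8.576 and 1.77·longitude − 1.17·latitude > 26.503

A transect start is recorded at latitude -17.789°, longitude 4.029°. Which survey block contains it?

2.01·4.029 + 0.37·-17.789 = 1.516, which is < 13.855
-1.99·4.029 − 0.7·-17.789 = 4.435, which is > -8.576
1.77·4.029 − 1.17·-17.789 = 27.944, which is > 26.503
This sign pattern matches Alpha.

Alpha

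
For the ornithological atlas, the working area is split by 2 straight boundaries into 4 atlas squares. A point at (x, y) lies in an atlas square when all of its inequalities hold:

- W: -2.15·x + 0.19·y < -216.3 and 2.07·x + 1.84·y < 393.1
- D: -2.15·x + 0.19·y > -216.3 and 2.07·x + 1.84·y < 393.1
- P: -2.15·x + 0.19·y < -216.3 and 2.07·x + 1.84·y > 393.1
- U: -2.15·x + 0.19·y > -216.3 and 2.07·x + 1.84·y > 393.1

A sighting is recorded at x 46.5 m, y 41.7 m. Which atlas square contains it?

D

-2.15·46.5 + 0.19·41.7 = -92.052, which is > -216.3
2.07·46.5 + 1.84·41.7 = 172.983, which is < 393.1
This sign pattern matches D.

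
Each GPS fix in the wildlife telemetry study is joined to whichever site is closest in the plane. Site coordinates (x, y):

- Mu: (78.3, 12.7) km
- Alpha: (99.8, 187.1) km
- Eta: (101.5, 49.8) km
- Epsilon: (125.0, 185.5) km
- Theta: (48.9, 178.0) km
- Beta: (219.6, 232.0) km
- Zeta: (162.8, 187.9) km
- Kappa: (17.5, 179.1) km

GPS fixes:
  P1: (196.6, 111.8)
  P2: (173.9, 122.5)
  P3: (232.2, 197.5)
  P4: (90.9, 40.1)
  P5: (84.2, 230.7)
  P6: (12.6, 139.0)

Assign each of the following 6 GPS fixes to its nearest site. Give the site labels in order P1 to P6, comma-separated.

P1 → Zeta (d²=6933.65)
P2 → Zeta (d²=4400.37)
P3 → Beta (d²=1349.01)
P4 → Eta (d²=206.45)
P5 → Alpha (d²=2144.32)
P6 → Kappa (d²=1632.02)

Zeta, Zeta, Beta, Eta, Alpha, Kappa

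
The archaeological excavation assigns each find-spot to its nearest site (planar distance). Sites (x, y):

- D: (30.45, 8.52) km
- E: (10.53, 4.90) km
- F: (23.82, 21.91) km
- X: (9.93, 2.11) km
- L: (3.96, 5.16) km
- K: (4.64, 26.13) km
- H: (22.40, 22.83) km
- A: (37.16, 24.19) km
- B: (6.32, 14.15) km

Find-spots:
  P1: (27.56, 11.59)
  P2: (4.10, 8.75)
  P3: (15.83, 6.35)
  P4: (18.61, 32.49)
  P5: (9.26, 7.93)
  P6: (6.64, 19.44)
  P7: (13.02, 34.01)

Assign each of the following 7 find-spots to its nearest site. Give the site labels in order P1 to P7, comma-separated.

D, L, E, H, E, B, K

P1 → D (d²=17.78)
P2 → L (d²=12.91)
P3 → E (d²=30.19)
P4 → H (d²=107.68)
P5 → E (d²=10.79)
P6 → B (d²=28.09)
P7 → K (d²=132.32)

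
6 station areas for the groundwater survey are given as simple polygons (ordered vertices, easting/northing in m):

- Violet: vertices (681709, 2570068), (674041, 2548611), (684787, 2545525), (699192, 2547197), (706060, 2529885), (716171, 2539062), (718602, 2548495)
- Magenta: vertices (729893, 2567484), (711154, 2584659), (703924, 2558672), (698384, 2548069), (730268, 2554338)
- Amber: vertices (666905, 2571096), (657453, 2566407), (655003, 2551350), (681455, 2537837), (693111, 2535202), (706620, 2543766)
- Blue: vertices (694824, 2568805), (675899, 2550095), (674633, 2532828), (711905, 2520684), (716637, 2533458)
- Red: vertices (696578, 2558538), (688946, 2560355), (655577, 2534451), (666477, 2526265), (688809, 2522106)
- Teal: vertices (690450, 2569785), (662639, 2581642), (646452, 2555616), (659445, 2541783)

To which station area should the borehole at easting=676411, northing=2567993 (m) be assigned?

Teal

Cast a ray rightward from (676411, 2567993). For each polygon, the edges (by vertex number in listed order) whose endpoints lie on opposite sides of northing = 2567993, where each meets that height, and whether that is right or left of the point:
Violet: 1–2 at easting≈680967.5 (right), 7–1 at easting≈685257.6 (right) → 2 crossings.
Magenta: 1–2 at easting≈729337.6 (right), 2–3 at easting≈706517.3 (right) → 2 crossings.
Amber: 1–2 at easting≈660650.0 (left), 6–1 at easting≈671414.2 (left) → 0 crossings.
Blue: 1–2 at easting≈694002.7 (right), 5–1 at easting≈695325.1 (right) → 2 crossings.
Red: no edge straddles that height → 0 crossings.
Teal: 2–3 at easting≈654149.9 (left), 4–1 at easting≈688465.8 (right) → 1 crossing.
Only Teal has an odd count, so the point is inside Teal.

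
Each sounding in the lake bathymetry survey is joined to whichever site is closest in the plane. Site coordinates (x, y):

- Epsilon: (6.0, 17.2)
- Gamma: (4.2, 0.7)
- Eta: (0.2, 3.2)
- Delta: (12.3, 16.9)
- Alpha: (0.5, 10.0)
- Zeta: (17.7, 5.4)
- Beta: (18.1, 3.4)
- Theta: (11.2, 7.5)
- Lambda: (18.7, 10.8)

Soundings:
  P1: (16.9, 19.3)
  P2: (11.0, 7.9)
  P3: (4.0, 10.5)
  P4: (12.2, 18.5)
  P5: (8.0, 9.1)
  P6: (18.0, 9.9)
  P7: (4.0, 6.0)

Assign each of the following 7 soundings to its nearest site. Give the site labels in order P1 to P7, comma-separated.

P1 → Delta (d²=26.92)
P2 → Theta (d²=0.20)
P3 → Alpha (d²=12.50)
P4 → Delta (d²=2.57)
P5 → Theta (d²=12.80)
P6 → Lambda (d²=1.30)
P7 → Eta (d²=22.28)

Delta, Theta, Alpha, Delta, Theta, Lambda, Eta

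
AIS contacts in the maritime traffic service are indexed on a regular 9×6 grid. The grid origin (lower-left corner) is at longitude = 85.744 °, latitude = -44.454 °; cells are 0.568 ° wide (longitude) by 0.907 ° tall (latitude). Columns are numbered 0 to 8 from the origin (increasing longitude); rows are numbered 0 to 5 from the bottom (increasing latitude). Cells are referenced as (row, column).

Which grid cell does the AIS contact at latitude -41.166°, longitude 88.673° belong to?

(3, 5)

Column index: ⌊(88.673 − 85.744) / 0.568⌋ = ⌊5.157⌋ = 5
Row offset from origin: ⌊(-41.166 − -44.454) / 0.907⌋ = ⌊3.625⌋ = 3 → row 3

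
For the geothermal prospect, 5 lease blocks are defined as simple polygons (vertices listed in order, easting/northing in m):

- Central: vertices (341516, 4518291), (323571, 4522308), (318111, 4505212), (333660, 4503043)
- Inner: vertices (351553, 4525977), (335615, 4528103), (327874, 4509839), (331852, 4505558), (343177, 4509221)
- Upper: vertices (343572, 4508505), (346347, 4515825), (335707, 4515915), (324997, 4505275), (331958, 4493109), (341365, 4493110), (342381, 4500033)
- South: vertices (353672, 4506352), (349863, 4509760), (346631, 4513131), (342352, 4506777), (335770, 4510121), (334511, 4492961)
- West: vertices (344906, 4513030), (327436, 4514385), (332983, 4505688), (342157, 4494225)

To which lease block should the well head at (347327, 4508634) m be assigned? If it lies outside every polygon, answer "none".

Cast a ray rightward from (347327, 4508634). For each polygon, the edges (by vertex number in listed order) whose endpoints lie on opposite sides of northing = 4508634, where each meets that height, and whether that is right or left of the point:
Central: 2–3 at easting≈319203.9 (left), 4–1 at easting≈336540.6 (left) → 0 crossings.
Inner: 3–4 at easting≈328993.7 (left), 4–5 at easting≈341362.2 (left) → 0 crossings.
Upper: 1–2 at easting≈343620.9 (left), 3–4 at easting≈328378.1 (left) → 0 crossings.
South: 1–2 at easting≈351121.5 (right), 3–4 at easting≈343602.6 (left), 4–5 at easting≈338696.9 (left), 5–6 at easting≈335660.9 (left) → 1 crossing.
West: 2–3 at easting≈331104.0 (left), 4–1 at easting≈344263.4 (left) → 0 crossings.
Only South has an odd count, so the point is inside South.

South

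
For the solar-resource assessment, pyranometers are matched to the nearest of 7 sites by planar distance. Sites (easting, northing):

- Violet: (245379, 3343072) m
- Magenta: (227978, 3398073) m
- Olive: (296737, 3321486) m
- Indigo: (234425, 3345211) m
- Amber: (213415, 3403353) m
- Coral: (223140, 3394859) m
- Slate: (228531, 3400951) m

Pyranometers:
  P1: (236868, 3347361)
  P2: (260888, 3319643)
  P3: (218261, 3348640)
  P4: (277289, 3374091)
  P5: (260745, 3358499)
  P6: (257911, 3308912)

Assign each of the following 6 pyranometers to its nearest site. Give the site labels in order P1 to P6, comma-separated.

P1 → Indigo (d²=10590749.00)
P2 → Violet (d²=789447122.00)
P3 → Indigo (d²=273032937.00)
P4 → Violet (d²=1980426461.00)
P5 → Violet (d²=474106285.00)
P6 → Violet (d²=1323956624.00)

Indigo, Violet, Indigo, Violet, Violet, Violet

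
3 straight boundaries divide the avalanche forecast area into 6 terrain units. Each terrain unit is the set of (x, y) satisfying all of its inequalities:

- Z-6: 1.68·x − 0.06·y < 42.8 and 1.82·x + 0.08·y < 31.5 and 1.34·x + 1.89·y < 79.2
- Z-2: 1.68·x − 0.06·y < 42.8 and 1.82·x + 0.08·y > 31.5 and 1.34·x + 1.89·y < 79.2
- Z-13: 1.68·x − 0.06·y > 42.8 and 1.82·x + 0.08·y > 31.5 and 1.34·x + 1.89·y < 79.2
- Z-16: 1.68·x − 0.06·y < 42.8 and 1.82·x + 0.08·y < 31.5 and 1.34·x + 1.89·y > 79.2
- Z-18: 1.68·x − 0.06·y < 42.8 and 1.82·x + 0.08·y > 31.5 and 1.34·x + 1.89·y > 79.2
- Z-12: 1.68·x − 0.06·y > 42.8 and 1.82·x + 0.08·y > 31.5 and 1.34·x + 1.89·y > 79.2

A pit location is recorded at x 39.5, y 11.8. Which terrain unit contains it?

1.68·39.5 − 0.06·11.8 = 65.652, which is > 42.8
1.82·39.5 + 0.08·11.8 = 72.834, which is > 31.5
1.34·39.5 + 1.89·11.8 = 75.232, which is < 79.2
This sign pattern matches Z-13.

Z-13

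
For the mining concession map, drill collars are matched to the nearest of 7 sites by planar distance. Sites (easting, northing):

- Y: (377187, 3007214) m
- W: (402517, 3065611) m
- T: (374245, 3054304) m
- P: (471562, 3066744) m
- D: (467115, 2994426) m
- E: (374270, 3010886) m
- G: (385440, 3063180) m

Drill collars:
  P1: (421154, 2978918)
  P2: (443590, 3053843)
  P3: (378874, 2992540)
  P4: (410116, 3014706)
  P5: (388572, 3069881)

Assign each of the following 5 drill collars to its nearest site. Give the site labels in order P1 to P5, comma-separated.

D, P, Y, Y, G

P1 → D (d²=2352911585.00)
P2 → P (d²=948868585.00)
P3 → Y (d²=218172245.00)
P4 → Y (d²=1140449105.00)
P5 → G (d²=54712825.00)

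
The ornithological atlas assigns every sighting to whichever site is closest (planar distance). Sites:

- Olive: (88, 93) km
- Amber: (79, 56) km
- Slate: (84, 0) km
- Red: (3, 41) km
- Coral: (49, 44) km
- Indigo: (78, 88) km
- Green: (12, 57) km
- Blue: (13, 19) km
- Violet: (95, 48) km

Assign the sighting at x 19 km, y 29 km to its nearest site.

Blue

Squared distances to each site:
Olive: 8857.000; Amber: 4329.000; Slate: 5066.000; Red: 400.000; Coral: 1125.000; Indigo: 6962.000; Green: 833.000; Blue: 136.000; Violet: 6137.000.
Minimum at Blue.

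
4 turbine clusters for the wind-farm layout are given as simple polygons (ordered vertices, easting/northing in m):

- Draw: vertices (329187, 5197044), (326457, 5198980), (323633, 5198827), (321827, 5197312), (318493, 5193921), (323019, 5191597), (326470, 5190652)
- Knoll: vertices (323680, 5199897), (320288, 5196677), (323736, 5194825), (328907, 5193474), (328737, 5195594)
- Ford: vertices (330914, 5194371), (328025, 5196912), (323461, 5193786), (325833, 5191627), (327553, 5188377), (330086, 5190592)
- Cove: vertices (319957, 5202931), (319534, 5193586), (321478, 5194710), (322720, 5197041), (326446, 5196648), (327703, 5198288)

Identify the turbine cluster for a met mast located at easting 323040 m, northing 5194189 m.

Draw

Cast a ray rightward from (323040, 5194189). For each polygon, the edges (by vertex number in listed order) whose endpoints lie on opposite sides of northing = 5194189, where each meets that height, and whether that is right or left of the point:
Draw: 4–5 at easting≈318756.5 (left), 7–1 at easting≈327973.4 (right) → 1 crossing.
Knoll: 3–4 at easting≈326170.3 (right), 4–5 at easting≈328849.7 (right) → 2 crossings.
Ford: 2–3 at easting≈324049.4 (right), 6–1 at easting≈330874.1 (right) → 2 crossings.
Cove: 1–2 at easting≈319561.3 (left), 2–3 at easting≈320576.9 (left) → 0 crossings.
Only Draw has an odd count, so the point is inside Draw.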